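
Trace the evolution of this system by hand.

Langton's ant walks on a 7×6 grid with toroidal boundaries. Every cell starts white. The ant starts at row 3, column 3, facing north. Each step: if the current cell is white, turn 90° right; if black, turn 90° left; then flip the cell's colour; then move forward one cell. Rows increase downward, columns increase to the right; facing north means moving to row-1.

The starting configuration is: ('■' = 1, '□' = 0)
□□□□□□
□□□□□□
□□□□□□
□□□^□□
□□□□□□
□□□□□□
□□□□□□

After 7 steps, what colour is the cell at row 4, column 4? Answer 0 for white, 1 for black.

t=0: □□□□□□
□□□□□□
□□□□□□
□□□^□□
□□□□□□
□□□□□□
□□□□□□
t=1: □□□□□□
□□□□□□
□□□□□□
□□□■>□
□□□□□□
□□□□□□
□□□□□□
t=2: □□□□□□
□□□□□□
□□□□□□
□□□■■□
□□□□v□
□□□□□□
□□□□□□
t=3: □□□□□□
□□□□□□
□□□□□□
□□□■■□
□□□<■□
□□□□□□
□□□□□□
t=4: □□□□□□
□□□□□□
□□□□□□
□□□^■□
□□□■■□
□□□□□□
□□□□□□
t=5: □□□□□□
□□□□□□
□□□□□□
□□<□■□
□□□■■□
□□□□□□
□□□□□□
t=6: □□□□□□
□□□□□□
□□^□□□
□□■□■□
□□□■■□
□□□□□□
□□□□□□
t=7: □□□□□□
□□□□□□
□□■>□□
□□■□■□
□□□■■□
□□□□□□
□□□□□□

1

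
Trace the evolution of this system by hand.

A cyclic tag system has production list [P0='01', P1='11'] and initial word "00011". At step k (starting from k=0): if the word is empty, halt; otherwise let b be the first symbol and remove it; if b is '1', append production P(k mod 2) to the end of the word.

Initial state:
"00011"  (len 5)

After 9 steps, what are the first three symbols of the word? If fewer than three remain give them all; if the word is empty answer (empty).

k=0  "00011"  (len 5)
k=1  "0011"  (len 4)
k=2  "011"  (len 3)
k=3  "11"  (len 2)
k=4  "111"  (len 3)
k=5  "1101"  (len 4)
k=6  "10111"  (len 5)
k=7  "011101"  (len 6)
k=8  "11101"  (len 5)
k=9  "110101"  (len 6)

110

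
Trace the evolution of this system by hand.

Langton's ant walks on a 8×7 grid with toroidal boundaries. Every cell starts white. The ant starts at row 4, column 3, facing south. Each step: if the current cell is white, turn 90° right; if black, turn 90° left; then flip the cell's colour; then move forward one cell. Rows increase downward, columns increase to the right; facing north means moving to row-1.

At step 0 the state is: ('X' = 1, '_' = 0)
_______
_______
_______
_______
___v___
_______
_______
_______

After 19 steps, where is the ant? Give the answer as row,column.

3,5

t=0: _______
_______
_______
_______
___v___
_______
_______
_______
t=1: _______
_______
_______
_______
__<X___
_______
_______
_______
t=2: _______
_______
_______
__^____
__XX___
_______
_______
_______
t=3: _______
_______
_______
__X>___
__XX___
_______
_______
_______
t=4: _______
_______
_______
__XX___
__Xv___
_______
_______
_______
t=5: _______
_______
_______
__XX___
__X_>__
_______
_______
_______
t=6: _______
_______
_______
__XX___
__X_X__
____v__
_______
_______
t=7: _______
_______
_______
__XX___
__X_X__
___<X__
_______
_______
t=8: _______
_______
_______
__XX___
__X^X__
___XX__
_______
_______
t=9: _______
_______
_______
__XX___
__XX>__
___XX__
_______
_______
t=10: _______
_______
_______
__XX^__
__XX___
___XX__
_______
_______
t=11: _______
_______
_______
__XXX>_
__XX___
___XX__
_______
_______
t=12: _______
_______
_______
__XXXX_
__XX_v_
___XX__
_______
_______
t=13: _______
_______
_______
__XXXX_
__XX<X_
___XX__
_______
_______
t=14: _______
_______
_______
__XX^X_
__XXXX_
___XX__
_______
_______
t=15: _______
_______
_______
__X<_X_
__XXXX_
___XX__
_______
_______
t=16: _______
_______
_______
__X__X_
__XvXX_
___XX__
_______
_______
t=17: _______
_______
_______
__X__X_
__X_>X_
___XX__
_______
_______
t=18: _______
_______
_______
__X_^X_
__X__X_
___XX__
_______
_______
t=19: _______
_______
_______
__X_X>_
__X__X_
___XX__
_______
_______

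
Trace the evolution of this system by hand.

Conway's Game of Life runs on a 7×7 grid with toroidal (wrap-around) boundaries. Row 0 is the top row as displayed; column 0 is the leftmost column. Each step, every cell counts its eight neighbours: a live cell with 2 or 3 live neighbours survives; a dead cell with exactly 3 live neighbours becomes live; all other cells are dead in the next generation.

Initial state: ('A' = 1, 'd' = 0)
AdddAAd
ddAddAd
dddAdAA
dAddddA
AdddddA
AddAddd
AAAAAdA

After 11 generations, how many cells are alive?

k=0  AdddAAd
ddAddAd
dddAdAA
dAddddA
AdddddA
AddAddd
AAAAAdA
k=1  Adddddd
dddAddd
AdAdAAA
ddddddd
dAddddA
dddAAAd
ddAdddd
k=2  ddddddd
AAdAAAd
dddAAAA
dAddddd
ddddAAd
ddAAAAd
dddAAdd
k=3  ddAddAd
AdAAddd
dAdAddA
dddAddA
ddAddAd
ddAdddd
ddAddAd
k=4  ddAdAdA
AddAAdA
dAdAAdA
AddAAAA
ddAAddd
dAAAddd
dAAAddd
k=5  ddddAdA
dAddddA
dAddddd
AAddddA
AddddAA
ddddAdd
AdddAdd
k=6  ddddddA
dddddAd
dAAdddA
dAdddAd
dAdddAd
AdddAdd
dddAAdd
k=7  ddddAAd
AddddAA
AAAddAA
dAdddAA
AAddAAA
dddAAAd
dddAAAd
k=8  dddAddd
ddddddd
ddAdAdd
ddddddd
dAAAddd
AdAdddd
ddddddA
k=9  ddddddd
dddAddd
ddddddd
dAddddd
dAAAddd
AdAAddd
ddddddd
k=10  ddddddd
ddddddd
ddddddd
dAddddd
AddAddd
dddAddd
ddddddd
k=11  ddddddd
ddddddd
ddddddd
ddddddd
ddAdddd
ddddddd
ddddddd

1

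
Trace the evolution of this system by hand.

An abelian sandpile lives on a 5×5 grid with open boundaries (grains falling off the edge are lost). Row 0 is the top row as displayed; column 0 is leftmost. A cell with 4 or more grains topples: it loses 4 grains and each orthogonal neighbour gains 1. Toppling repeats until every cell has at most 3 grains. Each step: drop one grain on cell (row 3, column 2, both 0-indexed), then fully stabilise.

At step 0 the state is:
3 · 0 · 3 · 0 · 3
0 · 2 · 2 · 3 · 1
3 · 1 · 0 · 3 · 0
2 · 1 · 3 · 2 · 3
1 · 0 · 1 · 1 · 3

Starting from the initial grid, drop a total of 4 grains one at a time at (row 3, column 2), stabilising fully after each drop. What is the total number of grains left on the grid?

45

step 0: 3 · 0 · 3 · 0 · 3
0 · 2 · 2 · 3 · 1
3 · 1 · 0 · 3 · 0
2 · 1 · 3 · 2 · 3
1 · 0 · 1 · 1 · 3
step 1: 3 · 0 · 3 · 0 · 3
0 · 2 · 2 · 3 · 1
3 · 1 · 1 · 3 · 0
2 · 2 · 0 · 3 · 3
1 · 0 · 2 · 1 · 3
step 2: 3 · 0 · 3 · 0 · 3
0 · 2 · 2 · 3 · 1
3 · 1 · 1 · 3 · 0
2 · 2 · 1 · 3 · 3
1 · 0 · 2 · 1 · 3
step 3: 3 · 0 · 3 · 0 · 3
0 · 2 · 2 · 3 · 1
3 · 1 · 1 · 3 · 0
2 · 2 · 2 · 3 · 3
1 · 0 · 2 · 1 · 3
step 4: 3 · 0 · 3 · 0 · 3
0 · 2 · 2 · 3 · 1
3 · 1 · 1 · 3 · 0
2 · 2 · 3 · 3 · 3
1 · 0 · 2 · 1 · 3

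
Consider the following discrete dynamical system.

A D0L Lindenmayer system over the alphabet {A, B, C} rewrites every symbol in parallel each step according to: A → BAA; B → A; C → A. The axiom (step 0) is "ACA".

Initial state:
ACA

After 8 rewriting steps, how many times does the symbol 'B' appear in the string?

t=0: ACA
t=1: BAAABAA
t=2: ABAABAABAAABAABAA
t=3: BAAABAABAAABAABAAABAABAABAAABAABAAABAABAA
t=4: ABAABAABAAABAABAAABAABAABAAABAABAAABAABAABAAABAABAAABAABAAABAABAABAAABAABAAABAABAABAAABAABAAABAABAA
t=5: BAAABAABAAABAABAAABAABAABAAABAABAAABAABAABAAABAABAAABAABAA…BAAABAABAAABAABAAABAABAABAAABAABAAABAABAABAAABAABAAABAABAA  (len 239)
t=6: ABAABAABAAABAABAAABAABAABAAABAABAAABAABAABAAABAABAAABAABAA…BAAABAABAAABAABAAABAABAABAAABAABAAABAABAABAAABAABAAABAABAA  (len 577)
t=7: BAAABAABAAABAABAAABAABAABAAABAABAAABAABAABAAABAABAAABAABAA…BAAABAABAAABAABAAABAABAABAAABAABAAABAABAABAAABAABAAABAABAA  (len 1393)
t=8: ABAABAABAAABAABAAABAABAABAAABAABAAABAABAABAAABAABAAABAABAA…BAAABAABAAABAABAAABAABAABAAABAABAAABAABAABAAABAABAAABAABAA  (len 3363)

985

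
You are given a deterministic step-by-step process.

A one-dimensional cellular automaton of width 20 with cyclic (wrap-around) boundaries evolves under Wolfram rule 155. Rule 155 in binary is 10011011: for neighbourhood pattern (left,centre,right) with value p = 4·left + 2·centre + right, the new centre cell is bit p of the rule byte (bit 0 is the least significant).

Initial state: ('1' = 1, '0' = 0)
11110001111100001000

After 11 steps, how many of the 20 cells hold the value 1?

gen 0: 11110001111100001000
gen 1: 11101111111011110111
gen 2: 11001111110011100111
gen 3: 10111111101111011111
gen 4: 00111111001110011111
gen 5: 11111110111101111110
gen 6: 11111100111001111100
gen 7: 11111011110111111011
gen 8: 11110011100111110011
gen 9: 11101111011111101111
gen 10: 11001110011111001111
gen 11: 10111101111110111111

17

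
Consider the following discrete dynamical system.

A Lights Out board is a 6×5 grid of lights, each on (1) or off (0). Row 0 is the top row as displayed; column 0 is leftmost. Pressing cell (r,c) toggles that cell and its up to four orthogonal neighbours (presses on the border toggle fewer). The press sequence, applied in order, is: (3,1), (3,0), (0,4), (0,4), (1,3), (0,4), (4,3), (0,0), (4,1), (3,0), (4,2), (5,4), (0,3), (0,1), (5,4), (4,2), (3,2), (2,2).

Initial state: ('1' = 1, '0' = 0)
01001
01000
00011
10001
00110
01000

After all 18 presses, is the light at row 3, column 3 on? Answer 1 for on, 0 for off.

0

gen 0: 01001
01000
00011
10001
00110
01000
gen 1: 01001
01000
01011
01101
01110
01000
gen 2: 01001
01000
11011
10101
11110
01000
gen 3: 01010
01001
11011
10101
11110
01000
gen 4: 01001
01000
11011
10101
11110
01000
gen 5: 01011
01111
11001
10101
11110
01000
gen 6: 01000
01110
11001
10101
11110
01000
gen 7: 01000
01110
11001
10111
11001
01010
gen 8: 10000
11110
11001
10111
11001
01010
gen 9: 10000
11110
11001
11111
00101
00010
gen 10: 10000
11110
01001
00111
10101
00010
gen 11: 10000
11110
01001
00011
11011
00110
gen 12: 10000
11110
01001
00011
11010
00101
gen 13: 10111
11100
01001
00011
11010
00101
gen 14: 01011
10100
01001
00011
11010
00101
gen 15: 01011
10100
01001
00011
11011
00110
gen 16: 01011
10100
01001
00111
10101
00010
gen 17: 01011
10100
01101
01001
10001
00010
gen 18: 01011
10000
00011
01101
10001
00010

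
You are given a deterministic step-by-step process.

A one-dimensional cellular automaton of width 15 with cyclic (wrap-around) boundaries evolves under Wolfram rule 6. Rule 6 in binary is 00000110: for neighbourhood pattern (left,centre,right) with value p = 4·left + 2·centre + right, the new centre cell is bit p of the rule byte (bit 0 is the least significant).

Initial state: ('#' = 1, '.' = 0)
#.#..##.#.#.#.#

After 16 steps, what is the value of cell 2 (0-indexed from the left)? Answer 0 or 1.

0

gen 0: #.#..##.#.#.#.#
gen 1: ..#.#...#.#.#..
gen 2: .##.#..##.#.#..
gen 3: #...#.#...#.#..
gen 4: #..##.#..##.#.#
gen 5: ..#...#.#...#..
gen 6: .##..##.#..##..
gen 7: #...#...#.#....
gen 8: #..##..##.#...#
gen 9: ..#...#...#..#.
gen 10: .##..##..##.##.
gen 11: #...#...#......
gen 12: #..##..##.....#
gen 13: ..#...#......#.
gen 14: .##..##.....##.
gen 15: #...#......#...
gen 16: #..##.....##..#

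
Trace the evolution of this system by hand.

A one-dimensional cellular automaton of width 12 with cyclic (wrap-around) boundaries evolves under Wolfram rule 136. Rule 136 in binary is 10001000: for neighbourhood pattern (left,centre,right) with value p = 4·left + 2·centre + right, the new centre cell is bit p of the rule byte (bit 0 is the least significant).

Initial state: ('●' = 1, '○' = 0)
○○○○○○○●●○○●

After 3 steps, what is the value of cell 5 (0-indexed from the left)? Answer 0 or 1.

k=0  ○○○○○○○●●○○●
k=1  ○○○○○○○●○○○○
k=2  ○○○○○○○○○○○○
k=3  ○○○○○○○○○○○○

0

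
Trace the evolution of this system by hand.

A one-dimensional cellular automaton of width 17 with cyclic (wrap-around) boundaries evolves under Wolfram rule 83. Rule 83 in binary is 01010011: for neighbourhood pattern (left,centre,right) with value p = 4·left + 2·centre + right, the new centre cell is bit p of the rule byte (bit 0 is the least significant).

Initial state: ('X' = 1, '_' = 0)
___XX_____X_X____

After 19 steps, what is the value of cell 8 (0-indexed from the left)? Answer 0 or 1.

gen 0: ___XX_____X_X____
gen 1: XXX_XXXXXX___XXXX
gen 2: __X______XXXX____
gen 3: XX_XXXXXX___XXXXX
gen 4: _X______XXXX_____
gen 5: X_XXXXXX___XXXXXX
gen 6: X______XXXX______
gen 7: _XXXXXX___XXXXXXX
gen 8: ______XXXX______X
gen 9: XXXXXX___XXXXXXX_
gen 10: _____XXXX______X_
gen 11: XXXXX___XXXXXXX_X
gen 12: ____XXXX______X__
gen 13: XXXX___XXXXXXX_XX
gen 14: ___XXXX______X___
gen 15: XXX___XXXXXXX_XXX
gen 16: __XXXX______X____
gen 17: XX___XXXXXXX_XXXX
gen 18: _XXXX______X_____
gen 19: X___XXXXXXX_XXXXX

1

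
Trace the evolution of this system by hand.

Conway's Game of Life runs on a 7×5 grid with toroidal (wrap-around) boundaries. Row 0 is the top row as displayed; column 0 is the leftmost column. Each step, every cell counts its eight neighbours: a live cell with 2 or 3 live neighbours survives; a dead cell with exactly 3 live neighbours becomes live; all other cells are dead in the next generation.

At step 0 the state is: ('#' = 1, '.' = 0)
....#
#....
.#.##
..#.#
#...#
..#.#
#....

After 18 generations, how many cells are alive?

gen 0: ....#
#....
.#.##
..#.#
#...#
..#.#
#....
gen 1: #...#
#..#.
.####
.##..
##..#
.#.##
#..##
gen 2: .#...
.....
....#
.....
....#
.#...
.##..
gen 3: .##..
.....
.....
.....
.....
###..
###..
gen 4: #.#..
.....
.....
.....
.#...
#.#..
...#.
gen 5: .....
.....
.....
.....
.#...
.##..
..###
gen 6: ...#.
.....
.....
.....
.##..
##...
.###.
gen 7: ...#.
.....
.....
.....
###..
#..#.
##.##
gen 8: #.##.
.....
.....
.#...
###.#
...#.
##.#.
gen 9: #.##.
.....
.....
.##..
#####
...#.
##.#.
gen 10: #.##.
.....
.....
....#
#...#
.....
##.#.
gen 11: #.##.
.....
.....
#...#
#...#
.#...
##.#.
gen 12: #.##.
.....
.....
#...#
.#..#
.##..
#..#.
gen 13: .###.
.....
.....
#...#
.####
.####
#..#.
gen 14: .####
..#..
.....
###.#
.....
.....
#....
gen 15: #####
.##..
#.##.
##...
##...
.....
#####
gen 16: .....
.....
#..##
.....
##...
...#.
.....
gen 17: .....
....#
....#
.#...
.....
.....
.....
gen 18: .....
.....
#....
.....
.....
.....
.....

1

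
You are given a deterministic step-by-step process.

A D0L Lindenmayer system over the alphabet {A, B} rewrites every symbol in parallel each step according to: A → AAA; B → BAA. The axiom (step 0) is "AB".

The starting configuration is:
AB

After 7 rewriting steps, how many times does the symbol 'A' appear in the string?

4373

step 0: AB
step 1: AAABAA
step 2: AAAAAAAAABAAAAAAAA
step 3: AAAAAAAAAAAAAAAAAAAAAAAAAAABAAAAAAAAAAAAAAAAAAAAAAAAAA
step 4: AAAAAAAAAAAAAAAAAAAAAAAAAAAAAAAAAAAAAAAAAAAAAAAAAAAAAAAAAA…AAAAAAAAAAAAAAAAAAAAAAAAAAAAAAAAAAAAAAAAAAAAAAAAAAAAAAAAAA  (len 162)
step 5: AAAAAAAAAAAAAAAAAAAAAAAAAAAAAAAAAAAAAAAAAAAAAAAAAAAAAAAAAA…AAAAAAAAAAAAAAAAAAAAAAAAAAAAAAAAAAAAAAAAAAAAAAAAAAAAAAAAAA  (len 486)
step 6: AAAAAAAAAAAAAAAAAAAAAAAAAAAAAAAAAAAAAAAAAAAAAAAAAAAAAAAAAA…AAAAAAAAAAAAAAAAAAAAAAAAAAAAAAAAAAAAAAAAAAAAAAAAAAAAAAAAAA  (len 1458)
step 7: AAAAAAAAAAAAAAAAAAAAAAAAAAAAAAAAAAAAAAAAAAAAAAAAAAAAAAAAAA…AAAAAAAAAAAAAAAAAAAAAAAAAAAAAAAAAAAAAAAAAAAAAAAAAAAAAAAAAA  (len 4374)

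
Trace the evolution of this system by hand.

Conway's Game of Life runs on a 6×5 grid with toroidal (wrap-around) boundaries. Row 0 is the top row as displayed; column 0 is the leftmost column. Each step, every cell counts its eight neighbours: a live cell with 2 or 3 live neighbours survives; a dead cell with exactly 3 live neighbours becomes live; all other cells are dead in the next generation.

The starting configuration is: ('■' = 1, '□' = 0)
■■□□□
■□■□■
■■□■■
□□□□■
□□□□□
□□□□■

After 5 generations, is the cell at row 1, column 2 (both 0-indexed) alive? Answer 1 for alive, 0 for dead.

1

gen 0: ■■□□□
■□■□■
■■□■■
□□□□■
□□□□□
□□□□■
gen 1: □■□■□
□□■□□
□■■□□
□□□■■
□□□□□
■□□□□
gen 2: □■■□□
□□□■□
□■■□□
□□■■□
□□□□■
□□□□□
gen 3: □□■□□
□□□■□
□■□□□
□■■■□
□□□■□
□□□□□
gen 4: □□□□□
□□■□□
□■□■□
□■□■□
□□□■□
□□□□□
gen 5: □□□□□
□□■□□
□■□■□
□□□■■
□□■□□
□□□□□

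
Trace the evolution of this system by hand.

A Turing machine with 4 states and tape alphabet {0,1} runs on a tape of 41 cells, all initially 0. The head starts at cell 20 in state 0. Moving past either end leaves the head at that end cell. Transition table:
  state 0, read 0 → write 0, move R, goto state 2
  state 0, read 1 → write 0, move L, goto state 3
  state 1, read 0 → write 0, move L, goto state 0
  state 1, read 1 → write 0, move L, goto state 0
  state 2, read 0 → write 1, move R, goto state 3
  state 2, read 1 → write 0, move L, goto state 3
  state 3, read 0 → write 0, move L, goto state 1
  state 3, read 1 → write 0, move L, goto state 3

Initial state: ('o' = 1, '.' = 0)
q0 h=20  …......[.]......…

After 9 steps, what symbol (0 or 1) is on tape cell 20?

0) q0 h=20  …......[.]......…
1) q2 h=21  …......[.]......…
2) q3 h=22  ….....o[.]......…
3) q1 h=21  …......[o]......…
4) q0 h=20  …......[.]......…
5) q2 h=21  …......[.]......…
6) q3 h=22  ….....o[.]......…
7) q1 h=21  …......[o]......…
8) q0 h=20  …......[.]......…
9) q2 h=21  …......[.]......…

0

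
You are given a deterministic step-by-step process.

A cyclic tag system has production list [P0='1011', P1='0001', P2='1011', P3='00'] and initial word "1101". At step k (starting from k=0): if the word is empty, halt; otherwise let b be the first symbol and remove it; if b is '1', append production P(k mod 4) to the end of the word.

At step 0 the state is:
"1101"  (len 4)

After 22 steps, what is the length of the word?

0) "1101"  (len 4)
1) "1011011"  (len 7)
2) "0110110001"  (len 10)
3) "110110001"  (len 9)
4) "1011000100"  (len 10)
5) "0110001001011"  (len 13)
6) "110001001011"  (len 12)
7) "100010010111011"  (len 15)
8) "0001001011101100"  (len 16)
9) "001001011101100"  (len 15)
10) "01001011101100"  (len 14)
11) "1001011101100"  (len 13)
12) "00101110110000"  (len 14)
13) "0101110110000"  (len 13)
14) "101110110000"  (len 12)
15) "011101100001011"  (len 15)
16) "11101100001011"  (len 14)
17) "11011000010111011"  (len 17)
18) "10110000101110110001"  (len 20)
19) "01100001011101100011011"  (len 23)
20) "1100001011101100011011"  (len 22)
21) "1000010111011000110111011"  (len 25)
22) "0000101110110001101110110001"  (len 28)

28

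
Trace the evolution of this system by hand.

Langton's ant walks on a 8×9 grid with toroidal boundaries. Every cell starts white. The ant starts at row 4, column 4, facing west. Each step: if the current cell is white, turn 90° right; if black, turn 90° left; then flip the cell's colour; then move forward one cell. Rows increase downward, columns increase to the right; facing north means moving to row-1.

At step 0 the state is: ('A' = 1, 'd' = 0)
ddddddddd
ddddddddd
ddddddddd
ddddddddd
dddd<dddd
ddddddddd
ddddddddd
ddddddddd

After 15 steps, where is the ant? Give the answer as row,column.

4,5

k=0  ddddddddd
ddddddddd
ddddddddd
ddddddddd
dddd<dddd
ddddddddd
ddddddddd
ddddddddd
k=1  ddddddddd
ddddddddd
ddddddddd
dddd^dddd
ddddAdddd
ddddddddd
ddddddddd
ddddddddd
k=2  ddddddddd
ddddddddd
ddddddddd
ddddA>ddd
ddddAdddd
ddddddddd
ddddddddd
ddddddddd
k=3  ddddddddd
ddddddddd
ddddddddd
ddddAAddd
ddddAvddd
ddddddddd
ddddddddd
ddddddddd
k=4  ddddddddd
ddddddddd
ddddddddd
ddddAAddd
dddd<Addd
ddddddddd
ddddddddd
ddddddddd
k=5  ddddddddd
ddddddddd
ddddddddd
ddddAAddd
dddddAddd
ddddvdddd
ddddddddd
ddddddddd
k=6  ddddddddd
ddddddddd
ddddddddd
ddddAAddd
dddddAddd
ddd<Adddd
ddddddddd
ddddddddd
k=7  ddddddddd
ddddddddd
ddddddddd
ddddAAddd
ddd^dAddd
dddAAdddd
ddddddddd
ddddddddd
k=8  ddddddddd
ddddddddd
ddddddddd
ddddAAddd
dddA>Addd
dddAAdddd
ddddddddd
ddddddddd
k=9  ddddddddd
ddddddddd
ddddddddd
ddddAAddd
dddAAAddd
dddAvdddd
ddddddddd
ddddddddd
k=10  ddddddddd
ddddddddd
ddddddddd
ddddAAddd
dddAAAddd
dddAd>ddd
ddddddddd
ddddddddd
k=11  ddddddddd
ddddddddd
ddddddddd
ddddAAddd
dddAAAddd
dddAdAddd
dddddvddd
ddddddddd
k=12  ddddddddd
ddddddddd
ddddddddd
ddddAAddd
dddAAAddd
dddAdAddd
dddd<Addd
ddddddddd
k=13  ddddddddd
ddddddddd
ddddddddd
ddddAAddd
dddAAAddd
dddA^Addd
ddddAAddd
ddddddddd
k=14  ddddddddd
ddddddddd
ddddddddd
ddddAAddd
dddAAAddd
dddAA>ddd
ddddAAddd
ddddddddd
k=15  ddddddddd
ddddddddd
ddddddddd
ddddAAddd
dddAA^ddd
dddAAdddd
ddddAAddd
ddddddddd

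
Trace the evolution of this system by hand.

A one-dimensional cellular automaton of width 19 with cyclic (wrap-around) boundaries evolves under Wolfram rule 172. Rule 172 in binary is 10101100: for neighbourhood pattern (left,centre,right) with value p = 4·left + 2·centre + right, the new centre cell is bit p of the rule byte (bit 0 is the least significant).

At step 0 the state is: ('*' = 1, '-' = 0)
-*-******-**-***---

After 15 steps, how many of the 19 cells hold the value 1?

1

k=0  -*-******-**-***---
k=1  -*******-**-***----
k=2  -******-**-***-----
k=3  -*****-**-***------
k=4  -****-**-***-------
k=5  -***-**-***--------
k=6  -**-**-***---------
k=7  -*-**-***----------
k=8  -***-***-----------
k=9  -**-***------------
k=10  -*-***-------------
k=11  -****--------------
k=12  -***---------------
k=13  -**----------------
k=14  -*-----------------
k=15  -*-----------------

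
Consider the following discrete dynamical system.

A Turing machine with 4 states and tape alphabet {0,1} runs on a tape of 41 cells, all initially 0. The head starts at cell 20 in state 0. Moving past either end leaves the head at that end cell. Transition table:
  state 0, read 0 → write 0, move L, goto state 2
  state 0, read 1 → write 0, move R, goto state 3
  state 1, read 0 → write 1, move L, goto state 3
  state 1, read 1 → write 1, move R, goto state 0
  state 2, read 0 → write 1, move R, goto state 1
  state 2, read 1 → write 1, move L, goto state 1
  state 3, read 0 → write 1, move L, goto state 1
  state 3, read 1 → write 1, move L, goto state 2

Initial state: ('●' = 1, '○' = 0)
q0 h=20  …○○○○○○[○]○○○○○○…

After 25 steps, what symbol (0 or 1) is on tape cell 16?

gen 0: q0 h=20  …○○○○○○[○]○○○○○○…
gen 1: q2 h=19  …○○○○○○[○]○○○○○○…
gen 2: q1 h=20  …○○○○○●[○]○○○○○○…
gen 3: q3 h=19  …○○○○○○[●]●○○○○○…
gen 4: q2 h=18  …○○○○○○[○]●●○○○○…
gen 5: q1 h=19  …○○○○○●[●]●○○○○○…
gen 6: q0 h=20  …○○○○●●[●]○○○○○○…
gen 7: q3 h=21  …○○○●●○[○]○○○○○○…
gen 8: q1 h=20  …○○○○●●[○]●○○○○○…
gen 9: q3 h=19  …○○○○○●[●]●●○○○○…
gen 10: q2 h=18  …○○○○○○[●]●●●○○○…
gen 11: q1 h=17  …○○○○○○[○]●●●●○○…
gen 12: q3 h=16  …○○○○○○[○]●●●●●○…
gen 13: q1 h=15  …○○○○○○[○]●●●●●●…
gen 14: q3 h=14  …○○○○○○[○]●●●●●●…
gen 15: q1 h=13  …○○○○○○[○]●●●●●●…
gen 16: q3 h=12  …○○○○○○[○]●●●●●●…
gen 17: q1 h=11  …○○○○○○[○]●●●●●●…
gen 18: q3 h=10  …○○○○○○[○]●●●●●●…
gen 19: q1 h= 9  …○○○○○○[○]●●●●●●…
gen 20: q3 h= 8  …○○○○○○[○]●●●●●●…
gen 21: q1 h= 7  …○○○○○○[○]●●●●●●…
gen 22: q3 h= 6  |○○○○○○[○]●●●●●●…
gen 23: q1 h= 5  |○○○○○[○]●●●●●●…
gen 24: q3 h= 4  |○○○○[○]●●●●●●…
gen 25: q1 h= 3  |○○○[○]●●●●●●…

1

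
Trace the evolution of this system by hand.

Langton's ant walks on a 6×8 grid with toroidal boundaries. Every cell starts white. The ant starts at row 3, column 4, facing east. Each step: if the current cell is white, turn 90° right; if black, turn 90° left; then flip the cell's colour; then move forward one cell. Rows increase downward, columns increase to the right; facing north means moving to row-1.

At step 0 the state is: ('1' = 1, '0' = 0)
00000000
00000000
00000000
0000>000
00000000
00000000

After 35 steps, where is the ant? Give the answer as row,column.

k=0  00000000
00000000
00000000
0000>000
00000000
00000000
k=1  00000000
00000000
00000000
00001000
0000v000
00000000
k=2  00000000
00000000
00000000
00001000
000<1000
00000000
k=3  00000000
00000000
00000000
000^1000
00011000
00000000
k=4  00000000
00000000
00000000
0001>000
00011000
00000000
k=5  00000000
00000000
0000^000
00010000
00011000
00000000
k=6  00000000
00000000
00001>00
00010000
00011000
00000000
k=7  00000000
00000000
00001100
00010v00
00011000
00000000
k=8  00000000
00000000
00001100
0001<100
00011000
00000000
k=9  00000000
00000000
0000^100
00011100
00011000
00000000
k=10  00000000
00000000
000<0100
00011100
00011000
00000000
k=11  00000000
000^0000
00010100
00011100
00011000
00000000
k=12  00000000
0001>000
00010100
00011100
00011000
00000000
k=13  00000000
00011000
0001v100
00011100
00011000
00000000
k=14  00000000
00011000
000<1100
00011100
00011000
00000000
k=15  00000000
00011000
00001100
000v1100
00011000
00000000
k=16  00000000
00011000
00001100
0000>100
00011000
00000000
k=17  00000000
00011000
0000^100
00000100
00011000
00000000
k=18  00000000
00011000
000<0100
00000100
00011000
00000000
k=19  00000000
000^1000
00010100
00000100
00011000
00000000
k=20  00000000
00<01000
00010100
00000100
00011000
00000000
k=21  00^00000
00101000
00010100
00000100
00011000
00000000
k=22  001>0000
00101000
00010100
00000100
00011000
00000000
k=23  00110000
001v1000
00010100
00000100
00011000
00000000
k=24  00110000
00<11000
00010100
00000100
00011000
00000000
k=25  00110000
00011000
00v10100
00000100
00011000
00000000
k=26  00110000
00011000
0<110100
00000100
00011000
00000000
k=27  00110000
0^011000
01110100
00000100
00011000
00000000
k=28  00110000
01>11000
01110100
00000100
00011000
00000000
k=29  00110000
01111000
01v10100
00000100
00011000
00000000
k=30  00110000
01111000
010>0100
00000100
00011000
00000000
k=31  00110000
011^1000
01000100
00000100
00011000
00000000
k=32  00110000
01<01000
01000100
00000100
00011000
00000000
k=33  00110000
01001000
01v00100
00000100
00011000
00000000
k=34  00110000
01001000
0<100100
00000100
00011000
00000000
k=35  00110000
01001000
00100100
0v000100
00011000
00000000

3,1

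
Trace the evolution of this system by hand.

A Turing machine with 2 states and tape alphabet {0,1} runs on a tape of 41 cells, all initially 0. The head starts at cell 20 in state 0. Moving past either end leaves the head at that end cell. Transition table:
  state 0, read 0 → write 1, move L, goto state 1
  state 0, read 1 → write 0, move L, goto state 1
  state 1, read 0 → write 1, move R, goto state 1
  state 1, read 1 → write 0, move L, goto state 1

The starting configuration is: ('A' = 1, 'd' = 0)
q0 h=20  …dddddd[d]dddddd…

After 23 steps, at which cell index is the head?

37

[0] q0 h=20  …dddddd[d]dddddd…
[1] q1 h=19  …dddddd[d]Addddd…
[2] q1 h=20  …dddddA[A]dddddd…
[3] q1 h=19  …dddddd[A]dddddd…
[4] q1 h=18  …dddddd[d]dddddd…
[5] q1 h=19  …dddddA[d]dddddd…
[6] q1 h=20  …ddddAA[d]dddddd…
[7] q1 h=21  …dddAAA[d]dddddd…
[8] q1 h=22  …ddAAAA[d]dddddd…
[9] q1 h=23  …dAAAAA[d]dddddd…
[10] q1 h=24  …AAAAAA[d]dddddd…
[11] q1 h=25  …AAAAAA[d]dddddd…
[12] q1 h=26  …AAAAAA[d]dddddd…
[13] q1 h=27  …AAAAAA[d]dddddd…
[14] q1 h=28  …AAAAAA[d]dddddd…
[15] q1 h=29  …AAAAAA[d]dddddd…
[16] q1 h=30  …AAAAAA[d]dddddd…
[17] q1 h=31  …AAAAAA[d]dddddd…
[18] q1 h=32  …AAAAAA[d]dddddd…
[19] q1 h=33  …AAAAAA[d]dddddd…
[20] q1 h=34  …AAAAAA[d]dddddd|
[21] q1 h=35  …AAAAAA[d]ddddd|
[22] q1 h=36  …AAAAAA[d]dddd|
[23] q1 h=37  …AAAAAA[d]ddd|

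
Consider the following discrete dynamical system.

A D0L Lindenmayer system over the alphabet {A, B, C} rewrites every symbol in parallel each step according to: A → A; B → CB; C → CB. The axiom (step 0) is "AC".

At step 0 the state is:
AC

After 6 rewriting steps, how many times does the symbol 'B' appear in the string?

32

step 0: AC
step 1: ACB
step 2: ACBCB
step 3: ACBCBCBCB
step 4: ACBCBCBCBCBCBCBCB
step 5: ACBCBCBCBCBCBCBCBCBCBCBCBCBCBCBCB
step 6: ACBCBCBCBCBCBCBCBCBCBCBCBCBCBCBCBCBCBCBCBCBCBCBCBCBCBCBCBCBCBCBCB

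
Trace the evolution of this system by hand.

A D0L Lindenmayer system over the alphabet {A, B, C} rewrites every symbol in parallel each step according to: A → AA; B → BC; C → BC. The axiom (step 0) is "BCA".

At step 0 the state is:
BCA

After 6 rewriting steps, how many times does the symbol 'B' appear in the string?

64

t=0: BCA
t=1: BCBCAA
t=2: BCBCBCBCAAAA
t=3: BCBCBCBCBCBCBCBCAAAAAAAA
t=4: BCBCBCBCBCBCBCBCBCBCBCBCBCBCBCBCAAAAAAAAAAAAAAAA
t=5: BCBCBCBCBCBCBCBCBCBCBCBCBCBCBCBCBCBCBCBCBCBCBCBCBCBCBCBCBCBCBCBCAAAAAAAAAAAAAAAAAAAAAAAAAAAAAAAA
t=6: BCBCBCBCBCBCBCBCBCBCBCBCBCBCBCBCBCBCBCBCBCBCBCBCBCBCBCBCBC…AAAAAAAAAAAAAAAAAAAAAAAAAAAAAAAAAAAAAAAAAAAAAAAAAAAAAAAAAA  (len 192)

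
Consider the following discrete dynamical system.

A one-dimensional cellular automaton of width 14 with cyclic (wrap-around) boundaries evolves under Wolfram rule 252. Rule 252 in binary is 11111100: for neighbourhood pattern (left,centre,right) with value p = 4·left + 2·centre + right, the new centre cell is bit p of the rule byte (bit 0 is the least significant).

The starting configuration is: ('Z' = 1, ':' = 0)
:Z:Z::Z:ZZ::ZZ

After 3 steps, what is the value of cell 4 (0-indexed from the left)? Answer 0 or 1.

gen 0: :Z:Z::Z:ZZ::ZZ
gen 1: ZZZZZ:ZZZZZ:ZZ
gen 2: ZZZZZZZZZZZZZZ
gen 3: ZZZZZZZZZZZZZZ

1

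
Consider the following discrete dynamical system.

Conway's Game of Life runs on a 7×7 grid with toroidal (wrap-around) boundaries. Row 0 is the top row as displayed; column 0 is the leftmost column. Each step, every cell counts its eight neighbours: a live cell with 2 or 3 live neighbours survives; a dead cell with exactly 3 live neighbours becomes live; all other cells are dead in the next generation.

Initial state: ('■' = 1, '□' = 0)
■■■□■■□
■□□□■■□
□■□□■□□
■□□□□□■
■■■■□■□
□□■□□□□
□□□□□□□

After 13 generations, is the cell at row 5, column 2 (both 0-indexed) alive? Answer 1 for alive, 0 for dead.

gen 0: ■■■□■■□
■□□□■■□
□■□□■□□
■□□□□□■
■■■■□■□
□□■□□□□
□□□□□□□
gen 1: ■■□■■■□
■□■□□□□
□■□□■□□
□□□■■■■
■□■■□□□
□□■■□□□
□□■■□□□
gen 2: ■□□□■□■
■□■□□■■
■■■□■□■
■■□□□■■
□■□□□■■
□□□□■□□
□□□□□□□
gen 3: ■■□□□□□
□□■□■□□
□□■■■□□
□□□□■□□
□■□□■□□
□□□□□■□
□□□□□■□
gen 4: □■□□□□□
□□■□■□□
□□■□■■□
□□■□■■□
□□□□■■□
□□□□■■□
□□□□□□■
gen 5: □□□□□□□
□■■□■■□
□■■□□□□
□□□□□□■
□□□□□□■
□□□□■□■
□□□□□■□
gen 6: □□□□■■□
□■■■□□□
■■■■□■□
■□□□□□□
■□□□□□■
□□□□□□■
□□□□□■□
gen 7: □□■■■■□
■□□□□■■
■□□■■□■
□□■□□□□
■□□□□□■
■□□□□■■
□□□□■■■
gen 8: ■□□■□□□
■■■□□□□
■■□■■□□
□■□■□■□
■■□□□■□
□□□□■□□
■□□□□□□
gen 9: ■□■□□□■
□□□□■□■
□□□■■□■
□□□■□■□
■■■□□■■
■■□□□□■
□□□□□□□
gen 10: ■□□□□■■
□□□□■□■
□□□■□□■
□■□■□□□
□□■□■■□
□□■□□■□
□□□□□□□
gen 11: ■□□□□■■
□□□□■□□
■□■■■■□
□□□■□■□
□■■□■■□
□□□■■■□
□□□□□■□
gen 12: □□□□■■■
■■□□□□□
□□■□□■■
□□□□□□□
□□■□□□■
□□■■□□■
□□□□□□□
gen 13: ■□□□□■■
■■□□■□□
■■□□□□■
□□□□□■■
□□■■□□□
□□■■□□□
□□□■■□■

1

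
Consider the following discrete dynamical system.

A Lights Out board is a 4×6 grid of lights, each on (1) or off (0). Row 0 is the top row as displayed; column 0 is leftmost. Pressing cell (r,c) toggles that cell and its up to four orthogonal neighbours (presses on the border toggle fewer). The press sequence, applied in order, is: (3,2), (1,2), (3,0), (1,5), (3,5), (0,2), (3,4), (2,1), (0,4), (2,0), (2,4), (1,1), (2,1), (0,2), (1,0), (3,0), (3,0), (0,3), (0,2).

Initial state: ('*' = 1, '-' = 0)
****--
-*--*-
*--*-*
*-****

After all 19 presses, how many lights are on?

gen 0: ****--
-*--*-
*--*-*
*-****
gen 1: ****--
-*--*-
*-**-*
**--**
gen 2: **-*--
--***-
*--*-*
**--**
gen 3: **-*--
--***-
---*-*
----**
gen 4: **-*-*
--**-*
---*--
----**
gen 5: **-*-*
--**-*
---*-*
------
gen 6: *-*--*
---*-*
---*-*
------
gen 7: *-*--*
---*-*
---***
---***
gen 8: *-*--*
-*-*-*
******
-*-***
gen 9: *-***-
-*-***
******
-*-***
gen 10: *-***-
**-***
--****
**-***
gen 11: *-***-
**-*-*
--*---
**-*-*
gen 12: *****-
--**-*
-**---
**-*-*
gen 13: *****-
-***-*
*-----
*--*-*
gen 14: *---*-
-*-*-*
*-----
*--*-*
gen 15: ----*-
*--*-*
------
*--*-*
gen 16: ----*-
*--*-*
*-----
-*-*-*
gen 17: ----*-
*--*-*
------
*--*-*
gen 18: --**--
*----*
------
*--*-*
gen 19: -*----
*-*--*
------
*--*-*

7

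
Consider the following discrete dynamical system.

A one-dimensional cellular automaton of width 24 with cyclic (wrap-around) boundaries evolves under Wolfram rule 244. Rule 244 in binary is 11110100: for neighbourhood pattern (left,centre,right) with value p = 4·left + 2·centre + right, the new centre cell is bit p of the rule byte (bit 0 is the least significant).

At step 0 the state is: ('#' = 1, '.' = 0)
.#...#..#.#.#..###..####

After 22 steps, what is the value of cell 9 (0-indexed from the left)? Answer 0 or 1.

step 0: .#...#..#.#.#..###..####
step 1: ###..##.######..###..###
step 2: ####..##.######..###..##
step 3: #####..##.######..###..#
step 4: ######..##.######..###..
step 5: .######..##.######..###.
step 6: ..######..##.######..###
step 7: #..######..##.######..##
step 8: ##..######..##.######..#
step 9: ###..######..##.######..
step 10: .###..######..##.######.
step 11: ..###..######..##.######
step 12: #..###..######..##.#####
step 13: ##..###..######..##.####
step 14: ###..###..######..##.###
step 15: ####..###..######..##.##
step 16: #####..###..######..##.#
step 17: ######..###..######..##.
step 18: .######..###..######..##
step 19: #.######..###..######..#
step 20: ##.######..###..######..
step 21: .##.######..###..######.
step 22: ..##.######..###..######

1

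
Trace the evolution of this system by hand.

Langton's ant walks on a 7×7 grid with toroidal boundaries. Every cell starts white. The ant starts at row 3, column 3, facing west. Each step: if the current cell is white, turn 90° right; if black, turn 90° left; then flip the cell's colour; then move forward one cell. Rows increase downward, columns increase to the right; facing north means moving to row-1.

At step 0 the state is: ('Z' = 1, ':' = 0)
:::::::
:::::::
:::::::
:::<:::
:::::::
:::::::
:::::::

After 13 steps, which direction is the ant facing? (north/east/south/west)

north

t=0: :::::::
:::::::
:::::::
:::<:::
:::::::
:::::::
:::::::
t=1: :::::::
:::::::
:::^:::
:::Z:::
:::::::
:::::::
:::::::
t=2: :::::::
:::::::
:::Z>::
:::Z:::
:::::::
:::::::
:::::::
t=3: :::::::
:::::::
:::ZZ::
:::Zv::
:::::::
:::::::
:::::::
t=4: :::::::
:::::::
:::ZZ::
:::<Z::
:::::::
:::::::
:::::::
t=5: :::::::
:::::::
:::ZZ::
::::Z::
:::v:::
:::::::
:::::::
t=6: :::::::
:::::::
:::ZZ::
::::Z::
::<Z:::
:::::::
:::::::
t=7: :::::::
:::::::
:::ZZ::
::^:Z::
::ZZ:::
:::::::
:::::::
t=8: :::::::
:::::::
:::ZZ::
::Z>Z::
::ZZ:::
:::::::
:::::::
t=9: :::::::
:::::::
:::ZZ::
::ZZZ::
::Zv:::
:::::::
:::::::
t=10: :::::::
:::::::
:::ZZ::
::ZZZ::
::Z:>::
:::::::
:::::::
t=11: :::::::
:::::::
:::ZZ::
::ZZZ::
::Z:Z::
::::v::
:::::::
t=12: :::::::
:::::::
:::ZZ::
::ZZZ::
::Z:Z::
:::<Z::
:::::::
t=13: :::::::
:::::::
:::ZZ::
::ZZZ::
::Z^Z::
:::ZZ::
:::::::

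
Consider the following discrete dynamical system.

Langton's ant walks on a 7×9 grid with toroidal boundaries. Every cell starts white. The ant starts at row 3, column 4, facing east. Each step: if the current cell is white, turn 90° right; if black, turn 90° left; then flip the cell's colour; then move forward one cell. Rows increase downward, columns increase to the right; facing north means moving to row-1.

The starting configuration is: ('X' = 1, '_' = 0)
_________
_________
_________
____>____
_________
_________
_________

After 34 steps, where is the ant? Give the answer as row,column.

2,1

t=0: _________
_________
_________
____>____
_________
_________
_________
t=1: _________
_________
_________
____X____
____v____
_________
_________
t=2: _________
_________
_________
____X____
___<X____
_________
_________
t=3: _________
_________
_________
___^X____
___XX____
_________
_________
t=4: _________
_________
_________
___X>____
___XX____
_________
_________
t=5: _________
_________
____^____
___X_____
___XX____
_________
_________
t=6: _________
_________
____X>___
___X_____
___XX____
_________
_________
t=7: _________
_________
____XX___
___X_v___
___XX____
_________
_________
t=8: _________
_________
____XX___
___X<X___
___XX____
_________
_________
t=9: _________
_________
____^X___
___XXX___
___XX____
_________
_________
t=10: _________
_________
___<_X___
___XXX___
___XX____
_________
_________
t=11: _________
___^_____
___X_X___
___XXX___
___XX____
_________
_________
t=12: _________
___X>____
___X_X___
___XXX___
___XX____
_________
_________
t=13: _________
___XX____
___XvX___
___XXX___
___XX____
_________
_________
t=14: _________
___XX____
___<XX___
___XXX___
___XX____
_________
_________
t=15: _________
___XX____
____XX___
___vXX___
___XX____
_________
_________
t=16: _________
___XX____
____XX___
____>X___
___XX____
_________
_________
t=17: _________
___XX____
____^X___
_____X___
___XX____
_________
_________
t=18: _________
___XX____
___<_X___
_____X___
___XX____
_________
_________
t=19: _________
___^X____
___X_X___
_____X___
___XX____
_________
_________
t=20: _________
__<_X____
___X_X___
_____X___
___XX____
_________
_________
t=21: __^______
__X_X____
___X_X___
_____X___
___XX____
_________
_________
t=22: __X>_____
__X_X____
___X_X___
_____X___
___XX____
_________
_________
t=23: __XX_____
__XvX____
___X_X___
_____X___
___XX____
_________
_________
t=24: __XX_____
__<XX____
___X_X___
_____X___
___XX____
_________
_________
t=25: __XX_____
___XX____
__vX_X___
_____X___
___XX____
_________
_________
t=26: __XX_____
___XX____
_<XX_X___
_____X___
___XX____
_________
_________
t=27: __XX_____
_^_XX____
_XXX_X___
_____X___
___XX____
_________
_________
t=28: __XX_____
_X>XX____
_XXX_X___
_____X___
___XX____
_________
_________
t=29: __XX_____
_XXXX____
_XvX_X___
_____X___
___XX____
_________
_________
t=30: __XX_____
_XXXX____
_X_>_X___
_____X___
___XX____
_________
_________
t=31: __XX_____
_XX^X____
_X___X___
_____X___
___XX____
_________
_________
t=32: __XX_____
_X<_X____
_X___X___
_____X___
___XX____
_________
_________
t=33: __XX_____
_X__X____
_Xv__X___
_____X___
___XX____
_________
_________
t=34: __XX_____
_X__X____
_<X__X___
_____X___
___XX____
_________
_________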